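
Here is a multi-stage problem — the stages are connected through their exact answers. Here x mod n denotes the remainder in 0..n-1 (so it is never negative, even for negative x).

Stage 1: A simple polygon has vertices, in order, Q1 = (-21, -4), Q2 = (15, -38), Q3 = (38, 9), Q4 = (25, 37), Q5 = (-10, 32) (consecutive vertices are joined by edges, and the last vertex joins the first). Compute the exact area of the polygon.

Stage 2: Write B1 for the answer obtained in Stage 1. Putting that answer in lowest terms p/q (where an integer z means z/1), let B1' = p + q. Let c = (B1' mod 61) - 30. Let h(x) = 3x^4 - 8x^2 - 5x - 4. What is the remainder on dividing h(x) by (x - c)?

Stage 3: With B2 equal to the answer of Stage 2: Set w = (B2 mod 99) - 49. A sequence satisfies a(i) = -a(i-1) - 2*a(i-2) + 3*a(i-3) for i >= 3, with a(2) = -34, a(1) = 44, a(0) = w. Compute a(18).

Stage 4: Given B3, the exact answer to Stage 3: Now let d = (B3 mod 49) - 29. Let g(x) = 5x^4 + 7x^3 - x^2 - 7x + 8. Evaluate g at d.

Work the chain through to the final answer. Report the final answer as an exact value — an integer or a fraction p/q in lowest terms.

211002

Stage 1: cross terms: (-21*-38 - 15*-4)=858, (15*9 - 38*-38)=1579, (38*37 - 25*9)=1181, (25*32 - -10*37)=1170, (-10*-4 - -21*32)=712; twice the area = |5500| = 5500; area = 2750; answer 2750
Stage 2: B1 = 2750; threaded value p + q = 2751; c = -24; remainder = value at the root: 3*(-24)^4 - 8*(-24)^2 - 5*(-24)^1 - 4 = (995328) + (-4608) + (120) + (-4) = 990836; answer 990836
Stage 3: B2 = 990836; w = -5; a(3) = -1*(-34) - 2*(44) + 3*(-5) = -69; iterating: a(3)=-69, a(4)=269, a(5)=-233, a(6)=-512, a(7)=1785, a(8)=-1460, a(9)=-3646, a(10)=11921, a(11)=-9009, a(12)=-25771, a(13)=79552, a(14)=-55037, a(15)=-181380, a(16)=530110, a(17)=-332461, a(18)=-1271899; answer -1271899
Stage 4: B3 = -1271899; d = 14; 5*(14)^4 + 7*(14)^3 - 1*(14)^2 - 7*(14)^1 + 8 = (192080) + (19208) + (-196) + (-98) + (8) = 211002; answer 211002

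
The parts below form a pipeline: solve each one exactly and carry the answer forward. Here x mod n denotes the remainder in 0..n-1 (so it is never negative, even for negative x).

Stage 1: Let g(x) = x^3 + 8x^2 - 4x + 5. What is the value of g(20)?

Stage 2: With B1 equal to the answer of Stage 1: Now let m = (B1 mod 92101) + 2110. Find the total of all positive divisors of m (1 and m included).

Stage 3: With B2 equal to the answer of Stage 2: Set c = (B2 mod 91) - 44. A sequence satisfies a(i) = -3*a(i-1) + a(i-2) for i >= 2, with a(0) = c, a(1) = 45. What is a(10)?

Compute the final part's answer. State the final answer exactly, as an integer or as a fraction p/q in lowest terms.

Stage 1: 1*(20)^3 + 8*(20)^2 - 4*(20)^1 + 5 = (8000) + (3200) + (-80) + (5) = 11125; answer 11125
Stage 2: B1 = 11125; m = 13235; 13235 = 5 * 2647; sigma = (1 + 5) * (1 + 2647) = 6 * 2648 = 15888; answer 15888
Stage 3: B2 = 15888; c = 10; a(2) = -3*(45) + 1*(10) = -125; iterating: a(2)=-125, a(3)=420, a(4)=-1385, a(5)=4575, a(6)=-15110, a(7)=49905, a(8)=-164825, a(9)=544380, a(10)=-1797965; answer -1797965

-1797965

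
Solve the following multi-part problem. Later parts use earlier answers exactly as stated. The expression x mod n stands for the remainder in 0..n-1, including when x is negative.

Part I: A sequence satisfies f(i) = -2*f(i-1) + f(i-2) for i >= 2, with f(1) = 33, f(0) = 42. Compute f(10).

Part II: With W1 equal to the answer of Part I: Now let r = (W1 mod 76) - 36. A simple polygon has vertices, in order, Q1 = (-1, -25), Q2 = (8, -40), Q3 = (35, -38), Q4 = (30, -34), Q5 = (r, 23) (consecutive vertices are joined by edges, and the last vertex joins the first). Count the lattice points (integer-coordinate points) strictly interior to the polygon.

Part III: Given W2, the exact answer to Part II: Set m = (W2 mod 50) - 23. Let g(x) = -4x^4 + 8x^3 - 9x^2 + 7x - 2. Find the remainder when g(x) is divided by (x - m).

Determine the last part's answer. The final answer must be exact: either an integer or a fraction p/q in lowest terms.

-579540

Part I: f(2) = -2*(33) + 1*(42) = -24; iterating: f(2)=-24, f(3)=81, f(4)=-186, f(5)=453, f(6)=-1092, f(7)=2637, f(8)=-6366, f(9)=15369, f(10)=-37104; answer -37104
Part II: W1 = -37104; r = 24; cross terms: (-1*-40 - 8*-25)=240, (8*-38 - 35*-40)=1096, (35*-34 - 30*-38)=-50, (30*23 - 24*-34)=1506, (24*-25 - -1*23)=-577; twice the area = |2215| = 2215; area = 2215/2; boundary points = 3 + 1 + 1 + 3 + 1 = 9; strictly interior points = area - boundary/2 + 1 = 1104; answer 1104
Part III: W2 = 1104; m = -19; remainder = value at the root: -4*(-19)^4 + 8*(-19)^3 - 9*(-19)^2 + 7*(-19)^1 - 2 = (-521284) + (-54872) + (-3249) + (-133) + (-2) = -579540; answer -579540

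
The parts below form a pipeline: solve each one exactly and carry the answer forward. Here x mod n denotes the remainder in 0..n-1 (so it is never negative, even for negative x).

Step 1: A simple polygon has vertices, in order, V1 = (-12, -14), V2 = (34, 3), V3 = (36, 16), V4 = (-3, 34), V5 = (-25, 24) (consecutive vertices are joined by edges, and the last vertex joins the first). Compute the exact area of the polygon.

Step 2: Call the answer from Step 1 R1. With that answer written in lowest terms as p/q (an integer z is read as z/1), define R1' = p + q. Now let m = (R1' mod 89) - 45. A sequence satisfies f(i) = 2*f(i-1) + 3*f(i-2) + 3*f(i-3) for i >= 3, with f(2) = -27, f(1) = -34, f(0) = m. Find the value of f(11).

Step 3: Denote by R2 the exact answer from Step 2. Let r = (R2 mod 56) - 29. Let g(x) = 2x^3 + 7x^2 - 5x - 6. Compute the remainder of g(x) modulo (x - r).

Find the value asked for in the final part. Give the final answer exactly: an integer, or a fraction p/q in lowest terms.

6784

Step 1: cross terms: (-12*3 - 34*-14)=440, (34*16 - 36*3)=436, (36*34 - -3*16)=1272, (-3*24 - -25*34)=778, (-25*-14 - -12*24)=638; twice the area = |3564| = 3564; area = 1782; answer 1782
Step 2: R1 = 1782; threaded value p + q = 1783; m = -42; f(3) = 2*(-27) + 3*(-34) + 3*(-42) = -282; iterating: f(3)=-282, f(4)=-747, f(5)=-2421, f(6)=-7929, f(7)=-25362, f(8)=-81774, f(9)=-263421, f(10)=-848250, f(11)=-2732085; answer -2732085
Step 3: R2 = -2732085; r = 14; remainder = value at the root: 2*(14)^3 + 7*(14)^2 - 5*(14)^1 - 6 = (5488) + (1372) + (-70) + (-6) = 6784; answer 6784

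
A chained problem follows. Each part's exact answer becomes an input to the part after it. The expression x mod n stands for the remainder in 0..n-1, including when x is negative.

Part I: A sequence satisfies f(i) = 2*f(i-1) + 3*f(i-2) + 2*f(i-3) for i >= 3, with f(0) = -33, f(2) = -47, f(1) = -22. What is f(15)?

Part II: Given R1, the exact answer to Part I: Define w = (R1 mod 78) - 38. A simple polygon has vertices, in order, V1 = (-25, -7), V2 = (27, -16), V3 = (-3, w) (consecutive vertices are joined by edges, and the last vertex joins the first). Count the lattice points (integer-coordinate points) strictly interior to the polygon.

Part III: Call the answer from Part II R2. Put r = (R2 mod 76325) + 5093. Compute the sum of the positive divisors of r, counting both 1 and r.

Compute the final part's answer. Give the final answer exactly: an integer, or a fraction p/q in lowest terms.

Part I: f(3) = 2*(-47) + 3*(-22) + 2*(-33) = -226; iterating: f(3)=-226, f(4)=-637, f(5)=-2046, f(6)=-6455, f(7)=-20322, f(8)=-64101, f(9)=-202078, f(10)=-637103, f(11)=-2008642, f(12)=-6332749, f(13)=-19965630, f(14)=-62946791, f(15)=-198455970; answer -198455970
Part II: R1 = -198455970; w = 16; cross terms: (-25*-16 - 27*-7)=589, (27*16 - -3*-16)=384, (-3*-7 - -25*16)=421; twice the area = |1394| = 1394; area = 697; boundary points = 1 + 2 + 1 = 4; strictly interior points = area - boundary/2 + 1 = 696; answer 696
Part III: R2 = 696; r = 5789; 5789 = 7 * 827; sigma = (1 + 7) * (1 + 827) = 8 * 828 = 6624; answer 6624

6624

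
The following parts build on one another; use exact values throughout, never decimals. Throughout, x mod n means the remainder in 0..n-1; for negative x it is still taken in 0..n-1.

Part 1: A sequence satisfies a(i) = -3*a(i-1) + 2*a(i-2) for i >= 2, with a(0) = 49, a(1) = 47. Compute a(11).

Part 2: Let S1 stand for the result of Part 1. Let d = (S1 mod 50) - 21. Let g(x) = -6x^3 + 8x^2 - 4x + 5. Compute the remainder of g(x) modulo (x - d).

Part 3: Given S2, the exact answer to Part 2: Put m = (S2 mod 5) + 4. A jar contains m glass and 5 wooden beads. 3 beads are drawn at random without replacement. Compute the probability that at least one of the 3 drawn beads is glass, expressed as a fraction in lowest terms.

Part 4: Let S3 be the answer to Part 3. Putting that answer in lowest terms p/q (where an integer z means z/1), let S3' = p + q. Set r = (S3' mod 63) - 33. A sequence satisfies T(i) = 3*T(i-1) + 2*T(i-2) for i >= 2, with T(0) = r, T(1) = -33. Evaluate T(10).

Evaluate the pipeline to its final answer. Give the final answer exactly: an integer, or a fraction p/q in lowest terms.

Part 1: a(2) = -3*(47) + 2*(49) = -43; iterating: a(2)=-43, a(3)=223, a(4)=-755, a(5)=2711, a(6)=-9643, a(7)=34351, a(8)=-122339, a(9)=435719, a(10)=-1551835, a(11)=5526943; answer 5526943
Part 2: S1 = 5526943; d = 22; remainder = value at the root: -6*(22)^3 + 8*(22)^2 - 4*(22)^1 + 5 = (-63888) + (3872) + (-88) + (5) = -60099; answer -60099
Part 3: S2 = -60099; m = 5; total draws C(10,3) = 120; complement C(5,3) = 10; favorable 120 - 10 = 110; P = 11/12; answer 11/12
Part 4: S3 = 11/12; threaded value p + q = 23; r = -10; T(2) = 3*(-33) + 2*(-10) = -119; iterating: T(2)=-119, T(3)=-423, T(4)=-1507, T(5)=-5367, T(6)=-19115, T(7)=-68079, T(8)=-242467, T(9)=-863559, T(10)=-3075611; answer -3075611

-3075611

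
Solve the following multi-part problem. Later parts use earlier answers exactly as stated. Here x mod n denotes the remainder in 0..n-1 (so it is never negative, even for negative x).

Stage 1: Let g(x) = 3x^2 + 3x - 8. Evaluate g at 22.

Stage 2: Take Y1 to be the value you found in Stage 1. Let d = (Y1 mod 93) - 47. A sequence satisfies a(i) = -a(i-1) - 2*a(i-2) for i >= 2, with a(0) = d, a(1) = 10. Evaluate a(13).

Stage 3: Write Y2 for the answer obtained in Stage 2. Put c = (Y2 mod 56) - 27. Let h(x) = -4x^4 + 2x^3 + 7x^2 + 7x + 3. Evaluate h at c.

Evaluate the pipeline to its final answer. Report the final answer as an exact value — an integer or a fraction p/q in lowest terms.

Stage 1: 3*(22)^2 + 3*(22)^1 - 8 = (1452) + (66) + (-8) = 1510; answer 1510
Stage 2: Y1 = 1510; d = -25; a(2) = -1*(10) - 2*(-25) = 40; iterating: a(2)=40, a(3)=-60, a(4)=-20, a(5)=140, a(6)=-100, a(7)=-180, a(8)=380, a(9)=-20, a(10)=-740, a(11)=780, a(12)=700, a(13)=-2260; answer -2260
Stage 3: Y2 = -2260; c = 9; -4*(9)^4 + 2*(9)^3 + 7*(9)^2 + 7*(9)^1 + 3 = (-26244) + (1458) + (567) + (63) + (3) = -24153; answer -24153

-24153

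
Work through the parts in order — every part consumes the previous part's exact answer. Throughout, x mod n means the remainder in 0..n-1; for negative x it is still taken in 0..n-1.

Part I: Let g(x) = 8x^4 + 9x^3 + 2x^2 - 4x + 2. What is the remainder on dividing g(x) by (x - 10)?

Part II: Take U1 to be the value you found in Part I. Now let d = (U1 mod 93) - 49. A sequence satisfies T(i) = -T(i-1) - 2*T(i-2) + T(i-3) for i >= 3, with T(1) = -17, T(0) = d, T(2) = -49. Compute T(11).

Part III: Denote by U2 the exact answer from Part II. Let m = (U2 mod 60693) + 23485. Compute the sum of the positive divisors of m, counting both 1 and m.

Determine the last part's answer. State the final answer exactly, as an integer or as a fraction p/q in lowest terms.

Part I: remainder = value at the root: 8*(10)^4 + 9*(10)^3 + 2*(10)^2 - 4*(10)^1 + 2 = (80000) + (9000) + (200) + (-40) + (2) = 89162; answer 89162
Part II: U1 = 89162; d = 19; T(3) = -1*(-49) - 2*(-17) + 1*(19) = 102; iterating: T(3)=102, T(4)=-21, T(5)=-232, T(6)=376, T(7)=67, T(8)=-1051, T(9)=1293, T(10)=876, T(11)=-4513; answer -4513
Part III: U2 = -4513; m = 79665; 79665 = 3 * 5 * 47 * 113; sigma = (1 + 3) * (1 + 5) * (1 + 47) * (1 + 113) = 4 * 6 * 48 * 114 = 131328; answer 131328

131328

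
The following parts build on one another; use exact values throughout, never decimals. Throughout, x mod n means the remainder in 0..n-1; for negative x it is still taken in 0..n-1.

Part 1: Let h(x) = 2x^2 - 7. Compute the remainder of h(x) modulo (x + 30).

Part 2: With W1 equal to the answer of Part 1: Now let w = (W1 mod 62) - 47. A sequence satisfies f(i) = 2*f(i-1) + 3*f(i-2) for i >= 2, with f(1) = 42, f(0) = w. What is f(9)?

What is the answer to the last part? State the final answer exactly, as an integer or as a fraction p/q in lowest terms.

Part 1: remainder = value at the root: 2*(-30)^2 - 7 = (1800) + (-7) = 1793; answer 1793
Part 2: W1 = 1793; w = 10; f(2) = 2*(42) + 3*(10) = 114; iterating: f(2)=114, f(3)=354, f(4)=1050, f(5)=3162, f(6)=9474, f(7)=28434, f(8)=85290, f(9)=255882; answer 255882

255882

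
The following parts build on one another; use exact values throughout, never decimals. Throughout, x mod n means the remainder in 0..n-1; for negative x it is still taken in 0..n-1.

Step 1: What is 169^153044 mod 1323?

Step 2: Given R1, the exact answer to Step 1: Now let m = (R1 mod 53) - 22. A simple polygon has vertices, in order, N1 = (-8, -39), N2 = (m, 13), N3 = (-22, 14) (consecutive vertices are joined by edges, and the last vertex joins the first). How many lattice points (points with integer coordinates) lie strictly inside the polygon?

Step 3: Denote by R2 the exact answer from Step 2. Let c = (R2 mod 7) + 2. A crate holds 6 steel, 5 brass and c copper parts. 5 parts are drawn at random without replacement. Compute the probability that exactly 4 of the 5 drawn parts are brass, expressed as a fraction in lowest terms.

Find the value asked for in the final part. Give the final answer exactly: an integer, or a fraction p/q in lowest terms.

55/4368

Step 1: squarings mod 1323: 169^1=169, 169^2=778, 169^4=673, 169^8=463, 169^16=43, 169^32=526, 169^64=169, 169^128=778, 169^256=673, 169^512=463, 169^1024=43, 169^2048=526, 169^4096=169, 169^8192=778, 169^16384=673, 169^32768=463, 169^65536=43, 169^131072=526; 169^153044 = 169^4 * 169^16 * 169^64 * 169^128 * 169^256 * 169^1024 * 169^4096 * 169^16384 * 169^131072 = 652 (mod 1323); answer 652
Step 2: R1 = 652; m = -6; cross terms: (-8*13 - -6*-39)=-338, (-6*14 - -22*13)=202, (-22*-39 - -8*14)=970; twice the area = |834| = 834; area = 417; boundary points = 2 + 1 + 1 = 4; strictly interior points = area - boundary/2 + 1 = 416; answer 416
Step 3: R2 = 416; c = 5; total draws C(16,5) = 4368; favorable C(5,4)*C(11,1) = 55; P = 55/4368; answer 55/4368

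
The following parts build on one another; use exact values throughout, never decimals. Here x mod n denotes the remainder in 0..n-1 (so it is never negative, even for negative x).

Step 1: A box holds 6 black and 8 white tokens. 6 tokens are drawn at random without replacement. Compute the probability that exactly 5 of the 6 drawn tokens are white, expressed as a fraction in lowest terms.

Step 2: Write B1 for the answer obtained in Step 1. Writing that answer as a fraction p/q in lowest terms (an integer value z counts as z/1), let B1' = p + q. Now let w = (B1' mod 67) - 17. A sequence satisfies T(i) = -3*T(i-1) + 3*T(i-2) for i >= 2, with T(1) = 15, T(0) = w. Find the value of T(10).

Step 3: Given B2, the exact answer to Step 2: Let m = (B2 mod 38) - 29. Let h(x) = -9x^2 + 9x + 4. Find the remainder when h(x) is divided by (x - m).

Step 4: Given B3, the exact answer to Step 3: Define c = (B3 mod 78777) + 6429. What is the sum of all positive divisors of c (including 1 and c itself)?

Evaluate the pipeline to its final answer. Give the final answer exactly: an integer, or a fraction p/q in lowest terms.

Step 1: total draws C(14,6) = 3003; favorable C(8,5)*C(6,1) = 336; P = 16/143; answer 16/143
Step 2: B1 = 16/143; threaded value p + q = 159; w = 8; T(2) = -3*(15) + 3*(8) = -21; iterating: T(2)=-21, T(3)=108, T(4)=-387, T(5)=1485, T(6)=-5616, T(7)=21303, T(8)=-80757, T(9)=306180, T(10)=-1160811; answer -1160811
Step 3: B2 = -1160811; m = -16; remainder = value at the root: -9*(-16)^2 + 9*(-16)^1 + 4 = (-2304) + (-144) + (4) = -2444; answer -2444
Step 4: B3 = -2444; c = 82762; 82762 = 2 * 41381; sigma = (1 + 2) * (1 + 41381) = 3 * 41382 = 124146; answer 124146

124146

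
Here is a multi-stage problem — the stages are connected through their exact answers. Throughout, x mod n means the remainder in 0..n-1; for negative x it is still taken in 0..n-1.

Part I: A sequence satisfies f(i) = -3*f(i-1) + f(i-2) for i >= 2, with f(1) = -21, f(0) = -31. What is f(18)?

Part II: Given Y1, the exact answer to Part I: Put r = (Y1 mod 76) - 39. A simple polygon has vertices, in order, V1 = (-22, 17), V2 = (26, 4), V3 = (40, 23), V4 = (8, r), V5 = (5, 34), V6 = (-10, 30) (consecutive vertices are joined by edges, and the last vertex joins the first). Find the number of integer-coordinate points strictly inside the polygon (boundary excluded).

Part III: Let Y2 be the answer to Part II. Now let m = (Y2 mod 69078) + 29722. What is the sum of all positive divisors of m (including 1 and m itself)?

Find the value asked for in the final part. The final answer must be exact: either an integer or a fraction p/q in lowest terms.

Part I: f(2) = -3*(-21) + 1*(-31) = 32; iterating: f(2)=32, f(3)=-117, f(4)=383, f(5)=-1266, f(6)=4181, f(7)=-13809, f(8)=45608, f(9)=-150633, f(10)=497507, f(11)=-1643154, f(12)=5426969, f(13)=-17924061, f(14)=59199152, f(15)=-195521517, f(16)=645763703, f(17)=-2132812626, f(18)=7044201581; answer 7044201581
Part II: Y1 = 7044201581; r = 30; cross terms: (-22*4 - 26*17)=-530, (26*23 - 40*4)=438, (40*30 - 8*23)=1016, (8*34 - 5*30)=122, (5*30 - -10*34)=490, (-10*17 - -22*30)=490; twice the area = |2026| = 2026; area = 1013; boundary points = 1 + 1 + 1 + 1 + 1 + 1 = 6; strictly interior points = area - boundary/2 + 1 = 1011; answer 1011
Part III: Y2 = 1011; m = 30733; 30733 = 73 * 421; sigma = (1 + 73) * (1 + 421) = 74 * 422 = 31228; answer 31228

31228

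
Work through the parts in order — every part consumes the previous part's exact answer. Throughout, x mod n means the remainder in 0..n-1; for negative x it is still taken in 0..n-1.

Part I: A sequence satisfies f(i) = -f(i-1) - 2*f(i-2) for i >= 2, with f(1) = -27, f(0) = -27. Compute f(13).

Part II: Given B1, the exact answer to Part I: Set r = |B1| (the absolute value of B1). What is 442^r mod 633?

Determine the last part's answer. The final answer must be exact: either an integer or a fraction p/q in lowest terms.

Part I: f(2) = -1*(-27) - 2*(-27) = 81; iterating: f(2)=81, f(3)=-27, f(4)=-135, f(5)=189, f(6)=81, f(7)=-459, f(8)=297, f(9)=621, f(10)=-1215, f(11)=-27, f(12)=2457, f(13)=-2403; answer -2403
Part II: B1 = -2403; r = 2403; squarings mod 633: 442^1=442, 442^2=400, 442^4=484, 442^8=46, 442^16=217, 442^32=247, 442^64=241, 442^128=478, 442^256=604, 442^512=208, 442^1024=220, 442^2048=292; 442^2403 = 442^1 * 442^2 * 442^32 * 442^64 * 442^256 * 442^2048 = 151 (mod 633); answer 151

151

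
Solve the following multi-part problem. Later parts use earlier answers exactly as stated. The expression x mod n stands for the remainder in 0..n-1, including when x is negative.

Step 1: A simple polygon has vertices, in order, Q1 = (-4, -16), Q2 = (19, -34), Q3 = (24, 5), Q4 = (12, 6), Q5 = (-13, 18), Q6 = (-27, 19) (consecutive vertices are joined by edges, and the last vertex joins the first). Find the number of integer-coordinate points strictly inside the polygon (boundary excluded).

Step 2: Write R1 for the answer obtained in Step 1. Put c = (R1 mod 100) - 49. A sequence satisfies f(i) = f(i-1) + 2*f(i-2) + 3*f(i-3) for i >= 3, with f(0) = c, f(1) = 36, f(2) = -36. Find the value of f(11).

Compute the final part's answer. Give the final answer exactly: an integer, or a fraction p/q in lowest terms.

Step 1: cross terms: (-4*-34 - 19*-16)=440, (19*5 - 24*-34)=911, (24*6 - 12*5)=84, (12*18 - -13*6)=294, (-13*19 - -27*18)=239, (-27*-16 - -4*19)=508; twice the area = |2476| = 2476; area = 1238; boundary points = 1 + 1 + 1 + 1 + 1 + 1 = 6; strictly interior points = area - boundary/2 + 1 = 1236; answer 1236
Step 2: R1 = 1236; c = -13; f(3) = 1*(-36) + 2*(36) + 3*(-13) = -3; iterating: f(3)=-3, f(4)=33, f(5)=-81, f(6)=-24, f(7)=-87, f(8)=-378, f(9)=-624, f(10)=-1641, f(11)=-4023; answer -4023

-4023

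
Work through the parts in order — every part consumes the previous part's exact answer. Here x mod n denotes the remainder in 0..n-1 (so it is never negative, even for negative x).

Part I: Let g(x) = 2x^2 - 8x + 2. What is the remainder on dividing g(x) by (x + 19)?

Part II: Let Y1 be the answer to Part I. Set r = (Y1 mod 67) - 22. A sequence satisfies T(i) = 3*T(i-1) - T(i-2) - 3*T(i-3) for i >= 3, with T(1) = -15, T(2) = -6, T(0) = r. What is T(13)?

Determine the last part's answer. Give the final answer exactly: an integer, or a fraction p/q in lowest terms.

-24357

Part I: remainder = value at the root: 2*(-19)^2 - 8*(-19)^1 + 2 = (722) + (152) + (2) = 876; answer 876
Part II: Y1 = 876; r = -17; T(3) = 3*(-6) - 1*(-15) - 3*(-17) = 48; iterating: T(3)=48, T(4)=195, T(5)=555, T(6)=1326, T(7)=2838, T(8)=5523, T(9)=9753, T(10)=15222, T(11)=19344, T(12)=13551, T(13)=-24357; answer -24357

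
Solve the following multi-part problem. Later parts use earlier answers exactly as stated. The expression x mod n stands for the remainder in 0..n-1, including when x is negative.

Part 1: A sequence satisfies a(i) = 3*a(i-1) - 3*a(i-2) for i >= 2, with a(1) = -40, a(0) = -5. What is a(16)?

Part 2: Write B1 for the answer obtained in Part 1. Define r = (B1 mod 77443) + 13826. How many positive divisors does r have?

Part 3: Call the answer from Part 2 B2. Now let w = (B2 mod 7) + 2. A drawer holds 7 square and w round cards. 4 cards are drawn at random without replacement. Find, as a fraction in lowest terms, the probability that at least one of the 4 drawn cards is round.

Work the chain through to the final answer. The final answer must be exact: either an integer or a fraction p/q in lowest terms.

Part 1: a(2) = 3*(-40) - 3*(-5) = -105; iterating: a(2)=-105, a(3)=-195, a(4)=-270, a(5)=-225, a(6)=135, a(7)=1080, a(8)=2835, a(9)=5265, a(10)=7290, a(11)=6075, a(12)=-3645, a(13)=-29160, a(14)=-76545, a(15)=-142155, a(16)=-196830; answer -196830
Part 2: B1 = -196830; r = 49325; 49325 = 5^2 * 1973; number of divisors = (2+1) * (1+1) = 6; answer 6
Part 3: B2 = 6; w = 8; total draws C(15,4) = 1365; complement C(7,4) = 35; favorable 1365 - 35 = 1330; P = 38/39; answer 38/39

38/39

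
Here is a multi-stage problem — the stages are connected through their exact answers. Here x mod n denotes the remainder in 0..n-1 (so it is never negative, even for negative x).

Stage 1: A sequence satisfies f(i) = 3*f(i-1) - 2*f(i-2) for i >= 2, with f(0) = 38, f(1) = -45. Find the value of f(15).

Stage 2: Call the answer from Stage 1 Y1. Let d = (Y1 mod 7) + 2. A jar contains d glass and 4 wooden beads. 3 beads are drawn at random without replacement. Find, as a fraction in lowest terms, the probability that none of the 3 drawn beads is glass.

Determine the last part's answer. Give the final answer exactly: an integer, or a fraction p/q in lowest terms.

Stage 1: f(2) = 3*(-45) - 2*(38) = -211; iterating: f(2)=-211, f(3)=-543, f(4)=-1207, f(5)=-2535, f(6)=-5191, f(7)=-10503, f(8)=-21127, f(9)=-42375, f(10)=-84871, f(11)=-169863, f(12)=-339847, f(13)=-679815, f(14)=-1359751, f(15)=-2719623; answer -2719623
Stage 2: Y1 = -2719623; d = 5; total draws C(9,3) = 84; favorable C(4,3) = 4; P = 1/21; answer 1/21

1/21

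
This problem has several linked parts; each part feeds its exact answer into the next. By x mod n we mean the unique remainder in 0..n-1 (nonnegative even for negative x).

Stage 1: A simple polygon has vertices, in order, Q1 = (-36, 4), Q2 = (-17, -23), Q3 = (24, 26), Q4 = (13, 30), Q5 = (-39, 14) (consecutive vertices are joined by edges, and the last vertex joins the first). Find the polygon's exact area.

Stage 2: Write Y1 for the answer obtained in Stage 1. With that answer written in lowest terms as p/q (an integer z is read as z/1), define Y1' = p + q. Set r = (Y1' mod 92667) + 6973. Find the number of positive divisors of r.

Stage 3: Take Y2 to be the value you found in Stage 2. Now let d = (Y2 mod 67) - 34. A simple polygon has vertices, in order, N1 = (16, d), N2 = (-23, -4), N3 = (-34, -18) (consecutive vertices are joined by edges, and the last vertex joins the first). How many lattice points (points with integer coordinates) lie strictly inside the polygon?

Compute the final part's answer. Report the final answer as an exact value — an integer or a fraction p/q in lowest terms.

Stage 1: cross terms: (-36*-23 - -17*4)=896, (-17*26 - 24*-23)=110, (24*30 - 13*26)=382, (13*14 - -39*30)=1352, (-39*4 - -36*14)=348; twice the area = |3088| = 3088; area = 1544; answer 1544
Stage 2: Y1 = 1544; threaded value p + q = 1545; r = 8518; 8518 = 2 * 4259; number of divisors = (1+1) * (1+1) = 4; answer 4
Stage 3: Y2 = 4; d = -30; cross terms: (16*-4 - -23*-30)=-754, (-23*-18 - -34*-4)=278, (-34*-30 - 16*-18)=1308; twice the area = |832| = 832; area = 416; boundary points = 13 + 1 + 2 = 16; strictly interior points = area - boundary/2 + 1 = 409; answer 409

409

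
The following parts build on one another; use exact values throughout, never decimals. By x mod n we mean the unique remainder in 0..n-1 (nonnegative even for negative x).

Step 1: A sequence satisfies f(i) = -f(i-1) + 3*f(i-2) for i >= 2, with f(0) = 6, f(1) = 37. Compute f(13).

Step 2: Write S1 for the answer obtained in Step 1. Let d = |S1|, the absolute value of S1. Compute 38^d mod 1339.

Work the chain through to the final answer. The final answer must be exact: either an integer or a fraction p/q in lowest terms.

Step 1: f(2) = -1*(37) + 3*(6) = -19; iterating: f(2)=-19, f(3)=130, f(4)=-187, f(5)=577, f(6)=-1138, f(7)=2869, f(8)=-6283, f(9)=14890, f(10)=-33739, f(11)=78409, f(12)=-179626, f(13)=414853; answer 414853
Step 2: S1 = 414853; d = 414853; squarings mod 1339: 38^1=38, 38^2=105, 38^4=313, 38^8=222, 38^16=1080, 38^32=131, 38^64=1093, 38^128=261, 38^256=1171, 38^512=105, 38^1024=313, 38^2048=222, 38^4096=1080, 38^8192=131, 38^16384=1093, 38^32768=261, 38^65536=1171, 38^131072=105, 38^262144=313; 38^414853 = 38^1 * 38^4 * 38^128 * 38^1024 * 38^4096 * 38^16384 * 38^131072 * 38^262144 = 298 (mod 1339); answer 298

298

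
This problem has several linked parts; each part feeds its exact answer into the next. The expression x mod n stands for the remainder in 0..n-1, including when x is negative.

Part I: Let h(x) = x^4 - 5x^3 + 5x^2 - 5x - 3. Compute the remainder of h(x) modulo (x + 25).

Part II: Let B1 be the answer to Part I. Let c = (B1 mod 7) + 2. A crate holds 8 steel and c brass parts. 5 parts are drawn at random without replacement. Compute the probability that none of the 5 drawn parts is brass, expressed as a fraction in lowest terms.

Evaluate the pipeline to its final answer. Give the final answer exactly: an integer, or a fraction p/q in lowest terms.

Part I: remainder = value at the root: 1*(-25)^4 - 5*(-25)^3 + 5*(-25)^2 - 5*(-25)^1 - 3 = (390625) + (78125) + (3125) + (125) + (-3) = 471997; answer 471997
Part II: B1 = 471997; c = 3; total draws C(11,5) = 462; favorable C(8,5) = 56; P = 4/33; answer 4/33

4/33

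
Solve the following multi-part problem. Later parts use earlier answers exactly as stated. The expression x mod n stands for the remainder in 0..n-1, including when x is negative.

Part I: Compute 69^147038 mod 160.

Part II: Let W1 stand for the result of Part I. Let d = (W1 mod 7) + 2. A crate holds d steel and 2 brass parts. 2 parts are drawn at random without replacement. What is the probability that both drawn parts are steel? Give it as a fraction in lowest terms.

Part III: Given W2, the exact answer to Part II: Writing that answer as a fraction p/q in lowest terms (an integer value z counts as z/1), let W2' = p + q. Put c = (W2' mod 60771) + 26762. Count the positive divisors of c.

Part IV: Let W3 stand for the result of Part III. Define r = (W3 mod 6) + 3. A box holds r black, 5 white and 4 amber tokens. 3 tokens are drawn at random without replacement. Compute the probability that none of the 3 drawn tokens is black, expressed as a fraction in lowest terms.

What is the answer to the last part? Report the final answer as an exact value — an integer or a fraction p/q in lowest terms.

Part I: squarings mod 160: 69^1=69, 69^2=121, 69^4=81, 69^8=1, 69^16=1, 69^32=1, 69^64=1, 69^128=1, 69^256=1, 69^512=1, 69^1024=1, 69^2048=1, 69^4096=1, 69^8192=1, 69^16384=1, 69^32768=1, 69^65536=1, 69^131072=1; 69^147038 = 69^2 * 69^4 * 69^8 * 69^16 * 69^64 * 69^512 * 69^1024 * 69^2048 * 69^4096 * 69^8192 * 69^131072 = 41 (mod 160); answer 41
Part II: W1 = 41; d = 8; total draws C(10,2) = 45; favorable C(8,2) = 28; P = 28/45; answer 28/45
Part III: W2 = 28/45; threaded value p + q = 73; c = 26835; 26835 = 3 * 5 * 1789; number of divisors = (1+1) * (1+1) * (1+1) = 8; answer 8
Part IV: W3 = 8; r = 5; total draws C(14,3) = 364; favorable C(9,3) = 84; P = 3/13; answer 3/13

3/13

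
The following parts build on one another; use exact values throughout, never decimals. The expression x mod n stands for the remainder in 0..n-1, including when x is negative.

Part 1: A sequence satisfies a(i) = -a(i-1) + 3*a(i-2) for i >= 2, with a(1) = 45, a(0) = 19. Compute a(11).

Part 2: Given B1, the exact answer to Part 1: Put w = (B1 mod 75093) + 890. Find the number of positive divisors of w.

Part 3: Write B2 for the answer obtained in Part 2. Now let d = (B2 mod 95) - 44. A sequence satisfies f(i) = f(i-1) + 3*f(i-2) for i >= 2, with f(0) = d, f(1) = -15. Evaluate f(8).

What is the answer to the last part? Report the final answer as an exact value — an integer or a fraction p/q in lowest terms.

-13731

Part 1: a(2) = -1*(45) + 3*(19) = 12; iterating: a(2)=12, a(3)=123, a(4)=-87, a(5)=456, a(6)=-717, a(7)=2085, a(8)=-4236, a(9)=10491, a(10)=-23199, a(11)=54672; answer 54672
Part 2: B1 = 54672; w = 55562; 55562 = 2 * 13 * 2137; number of divisors = (1+1) * (1+1) * (1+1) = 8; answer 8
Part 3: B2 = 8; d = -36; f(2) = 1*(-15) + 3*(-36) = -123; iterating: f(2)=-123, f(3)=-168, f(4)=-537, f(5)=-1041, f(6)=-2652, f(7)=-5775, f(8)=-13731; answer -13731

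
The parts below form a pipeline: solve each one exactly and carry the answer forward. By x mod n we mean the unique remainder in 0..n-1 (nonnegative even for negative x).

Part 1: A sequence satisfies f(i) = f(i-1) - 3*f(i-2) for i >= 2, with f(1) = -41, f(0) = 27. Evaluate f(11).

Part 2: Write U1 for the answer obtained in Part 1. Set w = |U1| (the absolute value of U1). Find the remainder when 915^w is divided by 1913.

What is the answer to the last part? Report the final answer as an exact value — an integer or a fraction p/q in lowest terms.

Part 1: f(2) = 1*(-41) - 3*(27) = -122; iterating: f(2)=-122, f(3)=1, f(4)=367, f(5)=364, f(6)=-737, f(7)=-1829, f(8)=382, f(9)=5869, f(10)=4723, f(11)=-12884; answer -12884
Part 2: U1 = -12884; w = 12884; squarings mod 1913: 915^1=915, 915^2=1244, 915^4=1832, 915^8=822, 915^16=395, 915^32=1072, 915^64=1384, 915^128=543, 915^256=247, 915^512=1706, 915^1024=763, 915^2048=617, 915^4096=2, 915^8192=4; 915^12884 = 915^4 * 915^16 * 915^64 * 915^512 * 915^4096 * 915^8192 = 488 (mod 1913); answer 488

488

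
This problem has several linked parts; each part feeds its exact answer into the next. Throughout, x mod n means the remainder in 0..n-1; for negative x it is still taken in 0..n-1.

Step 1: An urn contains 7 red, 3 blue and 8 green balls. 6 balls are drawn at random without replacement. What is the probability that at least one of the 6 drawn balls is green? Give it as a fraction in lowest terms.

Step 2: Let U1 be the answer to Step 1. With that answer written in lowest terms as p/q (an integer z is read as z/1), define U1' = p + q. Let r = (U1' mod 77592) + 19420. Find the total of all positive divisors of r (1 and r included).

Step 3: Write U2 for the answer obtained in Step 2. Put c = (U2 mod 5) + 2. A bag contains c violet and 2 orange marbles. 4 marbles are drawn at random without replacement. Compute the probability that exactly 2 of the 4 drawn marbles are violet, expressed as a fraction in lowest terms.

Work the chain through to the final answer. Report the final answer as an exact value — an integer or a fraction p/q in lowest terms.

Step 1: total draws C(18,6) = 18564; complement C(10,6) = 210; favorable 18564 - 210 = 18354; P = 437/442; answer 437/442
Step 2: U1 = 437/442; threaded value p + q = 879; r = 20299; 20299 = 53 * 383; sigma = (1 + 53) * (1 + 383) = 54 * 384 = 20736; answer 20736
Step 3: U2 = 20736; c = 3; total draws C(5,4) = 5; favorable C(3,2)*C(2,2) = 3; P = 3/5; answer 3/5

3/5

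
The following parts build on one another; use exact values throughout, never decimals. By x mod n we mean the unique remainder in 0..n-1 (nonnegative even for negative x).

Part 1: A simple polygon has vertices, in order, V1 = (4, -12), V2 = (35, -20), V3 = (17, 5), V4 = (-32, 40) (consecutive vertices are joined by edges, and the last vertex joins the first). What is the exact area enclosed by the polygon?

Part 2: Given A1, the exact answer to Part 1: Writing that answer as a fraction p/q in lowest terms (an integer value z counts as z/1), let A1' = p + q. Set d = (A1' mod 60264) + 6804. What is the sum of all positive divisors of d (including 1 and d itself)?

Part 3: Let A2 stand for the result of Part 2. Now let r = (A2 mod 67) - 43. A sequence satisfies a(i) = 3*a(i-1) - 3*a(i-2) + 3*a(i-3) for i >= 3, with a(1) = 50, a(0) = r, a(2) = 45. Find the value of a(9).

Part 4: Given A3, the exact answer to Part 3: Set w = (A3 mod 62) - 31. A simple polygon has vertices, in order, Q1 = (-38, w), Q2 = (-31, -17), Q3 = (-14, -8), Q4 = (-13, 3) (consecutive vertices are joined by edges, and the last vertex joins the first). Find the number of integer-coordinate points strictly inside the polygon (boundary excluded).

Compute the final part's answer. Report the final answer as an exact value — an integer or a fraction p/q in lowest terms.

Part 1: cross terms: (4*-20 - 35*-12)=340, (35*5 - 17*-20)=515, (17*40 - -32*5)=840, (-32*-12 - 4*40)=224; twice the area = |1919| = 1919; area = 1919/2; answer 1919/2
Part 2: A1 = 1919/2; threaded value p + q = 1921; d = 8725; 8725 = 5^2 * 349; sigma = (1 + 5 + 25) * (1 + 349) = 31 * 350 = 10850; answer 10850
Part 3: A2 = 10850; r = 20; a(3) = 3*(45) - 3*(50) + 3*(20) = 45; iterating: a(3)=45, a(4)=150, a(5)=450, a(6)=1035, a(7)=2205, a(8)=4860, a(9)=11070; answer 11070
Part 4: A3 = 11070; w = 3; cross terms: (-38*-17 - -31*3)=739, (-31*-8 - -14*-17)=10, (-14*3 - -13*-8)=-146, (-13*3 - -38*3)=75; twice the area = |678| = 678; area = 339; boundary points = 1 + 1 + 1 + 25 = 28; strictly interior points = area - boundary/2 + 1 = 326; answer 326

326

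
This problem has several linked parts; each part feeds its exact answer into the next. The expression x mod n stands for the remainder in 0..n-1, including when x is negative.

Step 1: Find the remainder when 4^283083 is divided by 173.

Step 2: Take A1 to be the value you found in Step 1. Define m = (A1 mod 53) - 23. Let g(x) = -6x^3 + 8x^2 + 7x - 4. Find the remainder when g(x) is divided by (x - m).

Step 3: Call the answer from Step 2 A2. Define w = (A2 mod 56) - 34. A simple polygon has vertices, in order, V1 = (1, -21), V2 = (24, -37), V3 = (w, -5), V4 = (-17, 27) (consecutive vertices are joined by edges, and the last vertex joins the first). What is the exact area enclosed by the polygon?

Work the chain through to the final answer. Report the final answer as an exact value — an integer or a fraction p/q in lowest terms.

Step 1: squarings mod 173: 4^1=4, 4^2=16, 4^4=83, 4^8=142, 4^16=96, 4^32=47, 4^64=133, 4^128=43, 4^256=119, 4^512=148, 4^1024=106, 4^2048=164, 4^4096=81, 4^8192=160, 4^16384=169, 4^32768=16, 4^65536=83, 4^131072=142, 4^262144=96; 4^283083 = 4^1 * 4^2 * 4^8 * 4^64 * 4^128 * 4^256 * 4^4096 * 4^16384 * 4^262144 = 167 (mod 173); answer 167
Step 2: A1 = 167; m = -15; remainder = value at the root: -6*(-15)^3 + 8*(-15)^2 + 7*(-15)^1 - 4 = (20250) + (1800) + (-105) + (-4) = 21941; answer 21941
Step 3: A2 = 21941; w = 11; cross terms: (1*-37 - 24*-21)=467, (24*-5 - 11*-37)=287, (11*27 - -17*-5)=212, (-17*-21 - 1*27)=330; twice the area = |1296| = 1296; area = 648; answer 648

648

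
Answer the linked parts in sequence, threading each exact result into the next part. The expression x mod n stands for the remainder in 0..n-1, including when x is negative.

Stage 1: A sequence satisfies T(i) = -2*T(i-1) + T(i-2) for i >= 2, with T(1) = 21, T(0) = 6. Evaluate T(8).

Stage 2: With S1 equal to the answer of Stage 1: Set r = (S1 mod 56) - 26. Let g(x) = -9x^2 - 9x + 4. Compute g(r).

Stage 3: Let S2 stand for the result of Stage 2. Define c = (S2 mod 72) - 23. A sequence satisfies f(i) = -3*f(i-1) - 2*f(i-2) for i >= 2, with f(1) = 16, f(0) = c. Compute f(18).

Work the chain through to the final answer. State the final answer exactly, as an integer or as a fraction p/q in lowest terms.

Stage 1: T(2) = -2*(21) + 1*(6) = -36; iterating: T(2)=-36, T(3)=93, T(4)=-222, T(5)=537, T(6)=-1296, T(7)=3129, T(8)=-7554; answer -7554
Stage 2: S1 = -7554; r = -20; -9*(-20)^2 - 9*(-20)^1 + 4 = (-3600) + (180) + (4) = -3416; answer -3416
Stage 3: S2 = -3416; c = 17; f(2) = -3*(16) - 2*(17) = -82; iterating: f(2)=-82, f(3)=214, f(4)=-478, f(5)=1006, f(6)=-2062, f(7)=4174, f(8)=-8398, f(9)=16846, f(10)=-33742, f(11)=67534, f(12)=-135118, f(13)=270286, f(14)=-540622, f(15)=1081294, f(16)=-2162638, f(17)=4325326, f(18)=-8650702; answer -8650702

-8650702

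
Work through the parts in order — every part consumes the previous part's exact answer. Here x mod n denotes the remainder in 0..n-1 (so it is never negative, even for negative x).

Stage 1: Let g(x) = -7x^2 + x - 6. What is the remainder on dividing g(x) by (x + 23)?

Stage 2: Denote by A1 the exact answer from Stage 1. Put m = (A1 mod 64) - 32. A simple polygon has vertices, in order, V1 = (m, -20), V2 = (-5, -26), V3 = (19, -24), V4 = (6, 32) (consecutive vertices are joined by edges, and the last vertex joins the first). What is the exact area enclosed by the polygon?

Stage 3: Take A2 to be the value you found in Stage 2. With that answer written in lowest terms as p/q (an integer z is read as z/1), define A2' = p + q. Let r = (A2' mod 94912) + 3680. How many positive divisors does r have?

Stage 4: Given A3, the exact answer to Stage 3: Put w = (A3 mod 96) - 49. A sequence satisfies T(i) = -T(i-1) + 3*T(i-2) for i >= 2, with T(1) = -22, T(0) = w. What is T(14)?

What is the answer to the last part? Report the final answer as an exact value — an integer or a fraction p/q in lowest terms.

Stage 1: remainder = value at the root: -7*(-23)^2 + 1*(-23)^1 - 6 = (-3703) + (-23) + (-6) = -3732; answer -3732
Stage 2: A1 = -3732; m = 12; cross terms: (12*-26 - -5*-20)=-412, (-5*-24 - 19*-26)=614, (19*32 - 6*-24)=752, (6*-20 - 12*32)=-504; twice the area = |450| = 450; area = 225; answer 225
Stage 3: A2 = 225; threaded value p + q = 226; r = 3906; 3906 = 2 * 3^2 * 7 * 31; number of divisors = (1+1) * (2+1) * (1+1) * (1+1) = 24; answer 24
Stage 4: A3 = 24; w = -25; T(2) = -1*(-22) + 3*(-25) = -53; iterating: T(2)=-53, T(3)=-13, T(4)=-146, T(5)=107, T(6)=-545, T(7)=866, T(8)=-2501, T(9)=5099, T(10)=-12602, T(11)=27899, T(12)=-65705, T(13)=149402, T(14)=-346517; answer -346517

-346517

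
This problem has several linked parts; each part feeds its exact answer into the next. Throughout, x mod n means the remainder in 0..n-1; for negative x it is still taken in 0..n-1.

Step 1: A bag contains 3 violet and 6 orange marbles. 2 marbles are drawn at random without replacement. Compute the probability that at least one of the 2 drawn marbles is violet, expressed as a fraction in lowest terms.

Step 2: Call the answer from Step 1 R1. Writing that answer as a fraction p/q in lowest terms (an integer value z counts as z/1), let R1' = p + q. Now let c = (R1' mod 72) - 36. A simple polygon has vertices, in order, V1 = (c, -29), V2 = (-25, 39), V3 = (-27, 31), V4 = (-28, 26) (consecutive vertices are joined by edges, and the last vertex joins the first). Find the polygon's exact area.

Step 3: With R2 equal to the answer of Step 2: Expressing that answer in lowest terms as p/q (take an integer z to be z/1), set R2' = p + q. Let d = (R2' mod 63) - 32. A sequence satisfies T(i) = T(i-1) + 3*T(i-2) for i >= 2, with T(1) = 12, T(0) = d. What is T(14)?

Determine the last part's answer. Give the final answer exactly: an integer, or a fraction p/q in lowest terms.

Step 1: total draws C(9,2) = 36; complement C(6,2) = 15; favorable 36 - 15 = 21; P = 7/12; answer 7/12
Step 2: R1 = 7/12; threaded value p + q = 19; c = -17; cross terms: (-17*39 - -25*-29)=-1388, (-25*31 - -27*39)=278, (-27*26 - -28*31)=166, (-28*-29 - -17*26)=1254; twice the area = |310| = 310; area = 155; answer 155
Step 3: R2 = 155; threaded value p + q = 156; d = -2; T(2) = 1*(12) + 3*(-2) = 6; iterating: T(2)=6, T(3)=42, T(4)=60, T(5)=186, T(6)=366, T(7)=924, T(8)=2022, T(9)=4794, T(10)=10860, T(11)=25242, T(12)=57822, T(13)=133548, T(14)=307014; answer 307014

307014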